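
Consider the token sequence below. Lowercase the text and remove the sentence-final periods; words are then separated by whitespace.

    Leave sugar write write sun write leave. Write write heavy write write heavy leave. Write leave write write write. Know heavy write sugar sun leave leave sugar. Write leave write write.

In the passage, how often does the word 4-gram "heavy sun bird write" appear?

0

Scanning the 28 overlapping 4-gram windows for "heavy sun bird write":
  (none found)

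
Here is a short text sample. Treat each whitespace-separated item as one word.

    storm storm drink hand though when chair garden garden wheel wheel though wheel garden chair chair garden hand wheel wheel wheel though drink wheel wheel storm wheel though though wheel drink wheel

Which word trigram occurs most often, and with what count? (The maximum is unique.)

Trigram frequencies (highest first):
  wheel wheel though: 2
  storm storm drink: 1
  storm drink hand: 1
  drink hand though: 1
  hand though when: 1
  though when chair: 1
  … (23 more, each ≤ 1)

"wheel wheel though", 2 times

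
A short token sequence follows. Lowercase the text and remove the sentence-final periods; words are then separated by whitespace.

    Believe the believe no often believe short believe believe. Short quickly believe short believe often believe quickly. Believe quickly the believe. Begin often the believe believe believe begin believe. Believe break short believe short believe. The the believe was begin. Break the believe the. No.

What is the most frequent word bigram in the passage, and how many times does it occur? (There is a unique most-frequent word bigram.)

Bigram frequencies (highest first):
  the believe: 5
  believe short: 4
  short believe: 4
  believe believe: 4
  believe the: 3
  often believe: 2
  … (19 more, each ≤ 2)

"the believe", 5 times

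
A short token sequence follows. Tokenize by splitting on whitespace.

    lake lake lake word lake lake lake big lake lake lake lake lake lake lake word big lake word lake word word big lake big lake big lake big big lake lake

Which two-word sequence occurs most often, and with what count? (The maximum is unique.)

Bigram frequencies (highest first):
  lake lake: 11
  big lake: 6
  lake word: 4
  lake big: 4
  word lake: 2
  word big: 2
  … (2 more, each ≤ 1)

"lake lake", 11 times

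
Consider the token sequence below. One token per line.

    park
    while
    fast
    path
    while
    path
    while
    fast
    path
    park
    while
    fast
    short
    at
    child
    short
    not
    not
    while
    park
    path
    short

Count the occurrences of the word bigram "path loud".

0

Scanning the 21 overlapping bigram windows for "path loud":
  (none found)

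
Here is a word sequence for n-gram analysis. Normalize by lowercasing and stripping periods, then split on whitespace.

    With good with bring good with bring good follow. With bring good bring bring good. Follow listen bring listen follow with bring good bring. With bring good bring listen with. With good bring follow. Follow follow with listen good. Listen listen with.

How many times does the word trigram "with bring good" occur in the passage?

Scanning the 40 overlapping trigram windows for "with bring good":
  position 3–5: with bring good
  position 6–8: with bring good
  position 10–12: with bring good
  position 21–23: with bring good
  position 25–27: with bring good

5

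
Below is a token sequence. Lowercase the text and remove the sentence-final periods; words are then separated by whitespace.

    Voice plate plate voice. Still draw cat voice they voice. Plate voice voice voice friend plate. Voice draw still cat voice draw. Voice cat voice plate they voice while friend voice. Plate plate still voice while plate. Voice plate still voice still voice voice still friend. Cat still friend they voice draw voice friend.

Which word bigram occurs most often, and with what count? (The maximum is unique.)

Bigram frequencies (highest first):
  voice plate: 5
  plate voice: 4
  voice still: 3
  cat voice: 3
  they voice: 3
  voice voice: 3
  … (22 more, each ≤ 3)

"voice plate", 5 times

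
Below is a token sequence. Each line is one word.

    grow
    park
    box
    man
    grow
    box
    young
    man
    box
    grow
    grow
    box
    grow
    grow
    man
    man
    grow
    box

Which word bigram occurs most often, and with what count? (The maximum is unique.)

Bigram frequencies (highest first):
  grow box: 3
  man grow: 2
  box grow: 2
  grow grow: 2
  grow park: 1
  park box: 1
  … (6 more, each ≤ 1)

"grow box", 3 times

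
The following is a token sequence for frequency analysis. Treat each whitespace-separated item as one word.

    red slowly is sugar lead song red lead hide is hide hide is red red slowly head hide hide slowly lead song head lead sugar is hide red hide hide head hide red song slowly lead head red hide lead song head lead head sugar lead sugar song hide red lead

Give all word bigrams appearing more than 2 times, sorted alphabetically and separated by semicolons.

hide hide; hide red; lead song

Bigram counts meeting the condition (more than 2 times):
  hide hide: 3
  hide red: 3
  lead song: 3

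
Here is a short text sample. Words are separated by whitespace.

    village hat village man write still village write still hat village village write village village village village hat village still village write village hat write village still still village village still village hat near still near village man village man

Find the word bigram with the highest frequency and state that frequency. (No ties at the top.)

"village village", 5 times

Bigram frequencies (highest first):
  village village: 5
  village hat: 4
  still village: 4
  hat village: 3
  village man: 3
  village write: 3
  … (12 more, each ≤ 3)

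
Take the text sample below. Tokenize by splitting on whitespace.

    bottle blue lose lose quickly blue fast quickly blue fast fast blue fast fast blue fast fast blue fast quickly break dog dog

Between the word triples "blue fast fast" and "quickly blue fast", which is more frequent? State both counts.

"blue fast fast" (3 vs 2)

"blue fast fast": 3 occurrences
"quickly blue fast": 2 occurrences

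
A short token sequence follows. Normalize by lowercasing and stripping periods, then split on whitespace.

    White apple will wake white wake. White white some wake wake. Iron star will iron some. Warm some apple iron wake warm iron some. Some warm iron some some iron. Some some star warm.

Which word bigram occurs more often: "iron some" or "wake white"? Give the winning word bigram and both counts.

"iron some": 4 occurrences
"wake white": 2 occurrences

"iron some" (4 vs 2)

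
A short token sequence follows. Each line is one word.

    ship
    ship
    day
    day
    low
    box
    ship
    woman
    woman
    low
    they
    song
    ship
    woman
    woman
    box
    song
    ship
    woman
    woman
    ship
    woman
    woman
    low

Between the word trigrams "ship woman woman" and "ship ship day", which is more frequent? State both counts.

"ship woman woman": 4 occurrences
"ship ship day": 1 occurrence

"ship woman woman" (4 vs 1)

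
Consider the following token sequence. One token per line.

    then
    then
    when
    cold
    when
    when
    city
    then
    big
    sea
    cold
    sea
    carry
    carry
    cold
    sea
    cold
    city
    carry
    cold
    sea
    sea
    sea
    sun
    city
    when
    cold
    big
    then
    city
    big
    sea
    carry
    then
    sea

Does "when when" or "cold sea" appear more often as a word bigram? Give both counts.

"cold sea" (3 vs 1)

"when when": 1 occurrence
"cold sea": 3 occurrences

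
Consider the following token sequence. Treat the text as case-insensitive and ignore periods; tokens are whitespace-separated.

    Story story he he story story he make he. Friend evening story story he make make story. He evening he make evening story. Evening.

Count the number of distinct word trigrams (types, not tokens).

24 tokens → 22 trigram windows in total.
Repeated trigrams (each contributes count−1 duplicates):
  story story he: 3
  story he make: 2
3 duplicate windows → 22 − 3 = 19 distinct.

19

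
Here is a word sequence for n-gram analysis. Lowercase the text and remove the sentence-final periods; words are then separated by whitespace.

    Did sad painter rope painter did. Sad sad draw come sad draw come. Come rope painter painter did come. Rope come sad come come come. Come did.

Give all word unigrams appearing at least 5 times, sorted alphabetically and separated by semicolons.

Unigram counts meeting the condition (at least 5 times):
  come: 9
  sad: 5

come; sad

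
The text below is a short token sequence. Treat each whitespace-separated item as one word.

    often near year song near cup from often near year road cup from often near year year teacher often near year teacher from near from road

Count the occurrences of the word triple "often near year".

4

Scanning the 24 overlapping trigram windows for "often near year":
  position 1–3: often near year
  position 8–10: often near year
  position 14–16: often near year
  position 19–21: often near year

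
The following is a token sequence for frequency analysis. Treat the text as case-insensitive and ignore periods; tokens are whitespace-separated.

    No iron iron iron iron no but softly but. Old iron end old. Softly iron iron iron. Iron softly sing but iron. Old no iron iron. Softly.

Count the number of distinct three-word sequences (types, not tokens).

27 tokens → 25 trigram windows in total.
Repeated trigrams (each contributes count−1 duplicates):
  iron iron iron: 4
  iron iron softly: 2
  no iron iron: 2
5 duplicate windows → 25 − 5 = 20 distinct.

20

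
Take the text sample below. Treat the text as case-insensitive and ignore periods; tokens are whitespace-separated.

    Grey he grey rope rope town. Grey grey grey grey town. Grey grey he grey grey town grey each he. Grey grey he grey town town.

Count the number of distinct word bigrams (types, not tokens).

11

26 tokens → 25 bigram windows in total.
Repeated bigrams (each contributes count−1 duplicates):
  grey grey: 6
  he grey: 4
  grey he: 3
  grey town: 3
  town grey: 3
14 duplicate windows → 25 − 14 = 11 distinct.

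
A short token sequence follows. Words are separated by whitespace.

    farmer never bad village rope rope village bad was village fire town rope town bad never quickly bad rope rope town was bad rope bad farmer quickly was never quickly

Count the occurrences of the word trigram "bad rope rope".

Scanning the 28 overlapping trigram windows for "bad rope rope":
  position 18–20: bad rope rope

1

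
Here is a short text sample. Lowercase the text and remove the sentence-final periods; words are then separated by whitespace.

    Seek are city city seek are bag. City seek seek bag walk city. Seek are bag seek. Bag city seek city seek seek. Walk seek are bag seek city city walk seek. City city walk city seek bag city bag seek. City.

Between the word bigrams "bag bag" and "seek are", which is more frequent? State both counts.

"seek are" (4 vs 0)

"bag bag": 0 occurrences
"seek are": 4 occurrences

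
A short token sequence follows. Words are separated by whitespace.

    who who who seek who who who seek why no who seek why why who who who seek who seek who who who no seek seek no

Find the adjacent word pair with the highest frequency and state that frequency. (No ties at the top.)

Bigram frequencies (highest first):
  who who: 8
  who seek: 5
  seek who: 3
  seek why: 2
  why no: 1
  no who: 1
  … (6 more, each ≤ 1)

"who who", 8 times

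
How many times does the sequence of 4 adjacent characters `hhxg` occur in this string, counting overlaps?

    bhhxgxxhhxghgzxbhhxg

Sliding a length-4 window over the 20 characters (17 positions):
  position 2–5: hhxg
  position 8–11: hhxg
  position 17–20: hhxg

3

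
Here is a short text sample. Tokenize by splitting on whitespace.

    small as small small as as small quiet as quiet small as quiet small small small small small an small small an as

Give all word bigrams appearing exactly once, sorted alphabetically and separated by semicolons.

Bigram counts meeting the condition (exactly once):
  an as: 1
  an small: 1
  as as: 1
  quiet as: 1
  small quiet: 1

an as; an small; as as; quiet as; small quiet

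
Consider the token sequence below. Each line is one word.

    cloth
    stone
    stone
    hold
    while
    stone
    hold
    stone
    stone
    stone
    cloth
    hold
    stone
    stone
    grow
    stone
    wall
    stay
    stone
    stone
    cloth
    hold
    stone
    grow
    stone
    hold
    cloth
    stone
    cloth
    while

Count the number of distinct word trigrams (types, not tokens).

23

30 tokens → 28 trigram windows in total.
Repeated trigrams (each contributes count−1 duplicates):
  cloth hold stone: 2
  hold stone stone: 2
  stone cloth hold: 2
  stone grow stone: 2
  stone stone cloth: 2
5 duplicate windows → 28 − 5 = 23 distinct.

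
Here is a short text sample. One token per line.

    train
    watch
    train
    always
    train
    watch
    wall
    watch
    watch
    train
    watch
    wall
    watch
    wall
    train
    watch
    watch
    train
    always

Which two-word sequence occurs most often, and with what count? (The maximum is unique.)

Bigram frequencies (highest first):
  train watch: 4
  watch train: 3
  watch wall: 3
  train always: 2
  wall watch: 2
  watch watch: 2
  … (2 more, each ≤ 1)

"train watch", 4 times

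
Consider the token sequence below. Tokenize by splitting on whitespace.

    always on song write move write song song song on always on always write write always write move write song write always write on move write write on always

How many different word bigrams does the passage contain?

29 tokens → 28 bigram windows in total.
Repeated bigrams (each contributes count−1 duplicates):
  always write: 3
  move write: 3
  on always: 3
  always on: 2
  song song: 2
  song write: 2
  write always: 2
  write move: 2
  … (3 more repeated)
14 duplicate windows → 28 − 14 = 14 distinct.

14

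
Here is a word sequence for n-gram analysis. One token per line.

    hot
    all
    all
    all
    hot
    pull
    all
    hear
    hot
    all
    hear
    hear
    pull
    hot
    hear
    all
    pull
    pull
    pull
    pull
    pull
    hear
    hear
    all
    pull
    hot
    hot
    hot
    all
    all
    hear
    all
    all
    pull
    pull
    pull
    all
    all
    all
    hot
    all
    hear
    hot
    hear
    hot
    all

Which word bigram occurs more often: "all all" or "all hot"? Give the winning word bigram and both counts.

"all all": 6 occurrences
"all hot": 2 occurrences

"all all" (6 vs 2)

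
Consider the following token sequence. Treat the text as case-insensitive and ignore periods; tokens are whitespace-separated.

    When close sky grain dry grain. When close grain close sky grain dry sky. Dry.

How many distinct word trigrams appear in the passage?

15 tokens → 13 trigram windows in total.
Repeated trigrams (each contributes count−1 duplicates):
  close sky grain: 2
  sky grain dry: 2
2 duplicate windows → 13 − 2 = 11 distinct.

11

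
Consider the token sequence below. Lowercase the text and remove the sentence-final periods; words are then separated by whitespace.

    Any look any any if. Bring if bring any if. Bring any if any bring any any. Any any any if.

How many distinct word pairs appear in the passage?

9

21 tokens → 20 bigram windows in total.
Repeated bigrams (each contributes count−1 duplicates):
  any any: 5
  any if: 4
  bring any: 3
  if bring: 3
11 duplicate windows → 20 − 11 = 9 distinct.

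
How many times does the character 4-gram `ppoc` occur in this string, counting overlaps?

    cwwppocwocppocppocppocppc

4

Sliding a length-4 window over the 25 characters (22 positions):
  position 4–7: ppoc
  position 11–14: ppoc
  position 15–18: ppoc
  position 19–22: ppoc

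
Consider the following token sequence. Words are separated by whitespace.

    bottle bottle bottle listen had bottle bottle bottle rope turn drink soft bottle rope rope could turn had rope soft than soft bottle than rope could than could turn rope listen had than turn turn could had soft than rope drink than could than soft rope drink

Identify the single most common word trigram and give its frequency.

"bottle bottle bottle", 2 times

Trigram frequencies (highest first):
  bottle bottle bottle: 2
  bottle bottle listen: 1
  bottle listen had: 1
  listen had bottle: 1
  had bottle bottle: 1
  bottle bottle rope: 1
  … (38 more, each ≤ 1)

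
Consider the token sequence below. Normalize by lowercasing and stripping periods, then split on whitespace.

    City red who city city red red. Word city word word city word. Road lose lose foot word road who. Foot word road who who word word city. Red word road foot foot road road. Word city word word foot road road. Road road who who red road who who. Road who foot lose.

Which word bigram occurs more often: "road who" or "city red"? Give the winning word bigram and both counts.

"road who" (5 vs 3)

"road who": 5 occurrences
"city red": 3 occurrences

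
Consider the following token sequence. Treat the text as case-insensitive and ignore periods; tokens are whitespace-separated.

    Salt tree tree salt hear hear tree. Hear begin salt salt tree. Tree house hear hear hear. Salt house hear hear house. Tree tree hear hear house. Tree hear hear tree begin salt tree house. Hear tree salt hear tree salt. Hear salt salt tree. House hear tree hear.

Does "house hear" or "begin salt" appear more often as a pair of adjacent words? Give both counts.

"house hear" (4 vs 2)

"house hear": 4 occurrences
"begin salt": 2 occurrences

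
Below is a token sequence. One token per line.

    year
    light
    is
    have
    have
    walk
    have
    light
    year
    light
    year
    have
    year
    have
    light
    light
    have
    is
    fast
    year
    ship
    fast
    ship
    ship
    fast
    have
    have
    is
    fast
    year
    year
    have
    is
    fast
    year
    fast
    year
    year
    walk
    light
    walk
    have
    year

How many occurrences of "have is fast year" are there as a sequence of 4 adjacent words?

Scanning the 40 overlapping 4-gram windows for "have is fast year":
  position 17–20: have is fast year
  position 27–30: have is fast year
  position 32–35: have is fast year

3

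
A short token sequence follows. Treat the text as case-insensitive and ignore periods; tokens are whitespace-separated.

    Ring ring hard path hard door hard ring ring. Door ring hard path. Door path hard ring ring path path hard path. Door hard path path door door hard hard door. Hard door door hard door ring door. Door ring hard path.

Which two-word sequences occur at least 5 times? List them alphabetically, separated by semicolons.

Bigram counts meeting the condition (at least 5 times):
  door hard: 5
  hard path: 5

door hard; hard path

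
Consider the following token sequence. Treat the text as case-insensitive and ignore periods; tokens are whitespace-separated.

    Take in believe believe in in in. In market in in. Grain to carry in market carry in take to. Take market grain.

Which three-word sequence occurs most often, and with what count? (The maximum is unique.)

Trigram frequencies (highest first):
  in in in: 2
  take in believe: 1
  in believe believe: 1
  believe believe in: 1
  believe in in: 1
  in in market: 1
  … (14 more, each ≤ 1)

"in in in", 2 times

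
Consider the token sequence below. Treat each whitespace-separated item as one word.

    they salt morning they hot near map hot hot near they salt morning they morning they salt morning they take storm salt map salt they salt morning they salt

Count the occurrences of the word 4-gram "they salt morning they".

Scanning the 26 overlapping 4-gram windows for "they salt morning they":
  position 1–4: they salt morning they
  position 11–14: they salt morning they
  position 16–19: they salt morning they
  position 25–28: they salt morning they

4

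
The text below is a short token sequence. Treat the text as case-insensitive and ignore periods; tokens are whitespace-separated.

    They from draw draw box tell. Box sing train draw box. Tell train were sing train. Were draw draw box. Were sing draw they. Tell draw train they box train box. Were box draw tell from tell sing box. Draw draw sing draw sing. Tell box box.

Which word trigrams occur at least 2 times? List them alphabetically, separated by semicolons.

draw box tell; draw draw box

Trigram counts meeting the condition (at least 2 times):
  draw box tell: 2
  draw draw box: 2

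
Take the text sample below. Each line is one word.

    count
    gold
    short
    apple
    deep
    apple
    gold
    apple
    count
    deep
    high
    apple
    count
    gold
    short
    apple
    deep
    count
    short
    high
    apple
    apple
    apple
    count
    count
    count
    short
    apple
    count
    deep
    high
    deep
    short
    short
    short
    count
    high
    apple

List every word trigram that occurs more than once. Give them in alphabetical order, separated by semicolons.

Trigram counts meeting the condition (more than once):
  apple count deep: 2
  count deep high: 2
  count gold short: 2
  gold short apple: 2
  short apple deep: 2

apple count deep; count deep high; count gold short; gold short apple; short apple deep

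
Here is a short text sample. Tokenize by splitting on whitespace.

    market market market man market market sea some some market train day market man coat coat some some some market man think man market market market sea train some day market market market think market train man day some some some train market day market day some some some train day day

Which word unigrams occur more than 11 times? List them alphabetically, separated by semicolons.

market; some

Unigram counts meeting the condition (more than 11 times):
  market: 17
  some: 12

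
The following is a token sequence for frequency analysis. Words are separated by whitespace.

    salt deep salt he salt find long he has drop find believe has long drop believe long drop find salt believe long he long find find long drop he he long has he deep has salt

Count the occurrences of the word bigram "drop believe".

Scanning the 35 overlapping bigram windows for "drop believe":
  position 15–16: drop believe

1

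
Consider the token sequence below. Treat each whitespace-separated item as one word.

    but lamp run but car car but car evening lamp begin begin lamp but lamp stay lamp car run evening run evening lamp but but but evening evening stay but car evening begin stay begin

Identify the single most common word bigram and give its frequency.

Bigram frequencies (highest first):
  but car: 3
  but lamp: 2
  car evening: 2
  evening lamp: 2
  lamp but: 2
  run evening: 2
  … (20 more, each ≤ 2)

"but car", 3 times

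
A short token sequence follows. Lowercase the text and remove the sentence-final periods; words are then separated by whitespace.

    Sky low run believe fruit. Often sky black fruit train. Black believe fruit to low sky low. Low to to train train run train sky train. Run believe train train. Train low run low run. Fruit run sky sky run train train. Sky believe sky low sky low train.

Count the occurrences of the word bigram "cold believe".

Scanning the 48 overlapping bigram windows for "cold believe":
  (none found)

0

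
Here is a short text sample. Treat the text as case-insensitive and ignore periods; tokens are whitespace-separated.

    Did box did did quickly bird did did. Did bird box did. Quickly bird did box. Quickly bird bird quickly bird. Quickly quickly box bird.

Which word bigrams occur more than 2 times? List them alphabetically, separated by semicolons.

did did; quickly bird

Bigram counts meeting the condition (more than 2 times):
  did did: 3
  quickly bird: 4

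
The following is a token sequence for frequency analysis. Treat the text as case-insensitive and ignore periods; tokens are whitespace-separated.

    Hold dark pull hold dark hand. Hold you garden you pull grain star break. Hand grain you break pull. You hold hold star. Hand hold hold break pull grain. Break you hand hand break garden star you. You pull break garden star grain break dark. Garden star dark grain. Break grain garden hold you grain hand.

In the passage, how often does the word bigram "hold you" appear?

2

Scanning the 55 overlapping bigram windows for "hold you":
  position 7–8: hold you
  position 53–54: hold you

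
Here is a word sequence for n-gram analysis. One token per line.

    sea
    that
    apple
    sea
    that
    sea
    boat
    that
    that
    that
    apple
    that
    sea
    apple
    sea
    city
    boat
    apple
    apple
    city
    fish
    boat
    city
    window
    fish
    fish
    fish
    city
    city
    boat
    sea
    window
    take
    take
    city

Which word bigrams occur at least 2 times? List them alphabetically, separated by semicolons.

Bigram counts meeting the condition (at least 2 times):
  apple sea: 2
  city boat: 2
  fish fish: 2
  sea that: 2
  that apple: 2
  that sea: 2
  that that: 2

apple sea; city boat; fish fish; sea that; that apple; that sea; that that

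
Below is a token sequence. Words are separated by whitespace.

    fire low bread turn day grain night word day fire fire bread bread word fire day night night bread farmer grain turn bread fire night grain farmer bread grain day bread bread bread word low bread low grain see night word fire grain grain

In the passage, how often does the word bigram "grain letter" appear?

Scanning the 43 overlapping bigram windows for "grain letter":
  (none found)

0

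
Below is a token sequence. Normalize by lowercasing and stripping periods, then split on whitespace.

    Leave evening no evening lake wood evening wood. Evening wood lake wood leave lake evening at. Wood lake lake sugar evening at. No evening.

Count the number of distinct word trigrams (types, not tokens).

21

24 tokens → 22 trigram windows in total.
Repeated trigrams (each contributes count−1 duplicates):
  wood evening wood: 2
1 duplicate windows → 22 − 1 = 21 distinct.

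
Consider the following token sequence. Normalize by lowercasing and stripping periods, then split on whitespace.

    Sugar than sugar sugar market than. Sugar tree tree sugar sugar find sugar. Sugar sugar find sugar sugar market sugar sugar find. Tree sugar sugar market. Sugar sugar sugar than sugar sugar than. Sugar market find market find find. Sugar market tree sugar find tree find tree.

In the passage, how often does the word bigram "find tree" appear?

3

Scanning the 46 overlapping bigram windows for "find tree":
  position 22–23: find tree
  position 44–45: find tree
  position 46–47: find tree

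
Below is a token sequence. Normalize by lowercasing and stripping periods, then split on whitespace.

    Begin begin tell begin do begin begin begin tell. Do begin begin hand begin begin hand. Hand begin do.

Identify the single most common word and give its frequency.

Unigram frequencies (highest first):
  begin: 11
  do: 3
  hand: 3
  tell: 2

"begin", 11 times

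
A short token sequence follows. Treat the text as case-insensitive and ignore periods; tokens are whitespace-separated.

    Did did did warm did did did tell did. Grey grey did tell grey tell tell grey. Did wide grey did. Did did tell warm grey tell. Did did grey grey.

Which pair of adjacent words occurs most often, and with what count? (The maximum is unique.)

Bigram frequencies (highest first):
  did did: 7
  did tell: 3
  grey did: 3
  tell did: 2
  did grey: 2
  grey grey: 2
  … (9 more, each ≤ 2)

"did did", 7 times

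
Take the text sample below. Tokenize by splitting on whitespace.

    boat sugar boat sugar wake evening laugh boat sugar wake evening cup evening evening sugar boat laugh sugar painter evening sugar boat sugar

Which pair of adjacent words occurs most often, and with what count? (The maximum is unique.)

"boat sugar", 4 times

Bigram frequencies (highest first):
  boat sugar: 4
  sugar boat: 3
  sugar wake: 2
  wake evening: 2
  evening sugar: 2
  evening laugh: 1
  … (8 more, each ≤ 1)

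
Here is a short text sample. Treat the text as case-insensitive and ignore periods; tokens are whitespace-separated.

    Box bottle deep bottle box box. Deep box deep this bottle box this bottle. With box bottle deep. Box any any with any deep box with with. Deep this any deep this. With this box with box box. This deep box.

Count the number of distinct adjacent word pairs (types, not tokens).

41 tokens → 40 bigram windows in total.
Repeated bigrams (each contributes count−1 duplicates):
  deep box: 4
  deep this: 3
  any deep: 2
  bottle box: 2
  bottle deep: 2
  box bottle: 2
  box box: 2
  box deep: 2
  … (4 more repeated)
15 duplicate windows → 40 − 15 = 25 distinct.

25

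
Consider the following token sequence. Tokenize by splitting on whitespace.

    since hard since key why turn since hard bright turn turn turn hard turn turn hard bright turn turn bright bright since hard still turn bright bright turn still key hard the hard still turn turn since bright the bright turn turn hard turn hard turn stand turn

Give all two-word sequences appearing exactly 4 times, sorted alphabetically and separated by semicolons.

bright turn; turn hard

Bigram counts meeting the condition (exactly 4 times):
  bright turn: 4
  turn hard: 4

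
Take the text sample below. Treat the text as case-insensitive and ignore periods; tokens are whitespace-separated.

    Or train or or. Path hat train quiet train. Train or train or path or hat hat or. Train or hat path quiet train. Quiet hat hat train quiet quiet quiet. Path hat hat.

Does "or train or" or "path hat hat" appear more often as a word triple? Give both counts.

"or train or": 3 occurrences
"path hat hat": 1 occurrence

"or train or" (3 vs 1)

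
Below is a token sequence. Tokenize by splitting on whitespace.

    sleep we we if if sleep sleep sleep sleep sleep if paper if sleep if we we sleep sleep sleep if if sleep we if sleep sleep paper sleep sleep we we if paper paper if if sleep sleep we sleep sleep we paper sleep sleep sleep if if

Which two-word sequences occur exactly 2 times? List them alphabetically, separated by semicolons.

if paper; paper if; paper sleep; we sleep

Bigram counts meeting the condition (exactly 2 times):
  if paper: 2
  paper if: 2
  paper sleep: 2
  we sleep: 2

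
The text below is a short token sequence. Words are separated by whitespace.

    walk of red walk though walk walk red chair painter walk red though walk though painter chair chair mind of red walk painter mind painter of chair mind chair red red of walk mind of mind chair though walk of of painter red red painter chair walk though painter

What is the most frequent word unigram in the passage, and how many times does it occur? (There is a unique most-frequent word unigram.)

"walk", 10 times

Unigram frequencies (highest first):
  walk: 10
  red: 8
  of: 7
  chair: 7
  painter: 7
  though: 5
  … (1 more, each ≤ 5)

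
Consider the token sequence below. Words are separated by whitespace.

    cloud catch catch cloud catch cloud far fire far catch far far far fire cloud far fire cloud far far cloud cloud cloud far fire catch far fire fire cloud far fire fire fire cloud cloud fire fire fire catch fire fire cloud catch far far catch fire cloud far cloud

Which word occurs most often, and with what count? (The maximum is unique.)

Unigram frequencies (highest first):
  fire: 15
  cloud: 14
  far: 14
  catch: 8

"fire", 15 times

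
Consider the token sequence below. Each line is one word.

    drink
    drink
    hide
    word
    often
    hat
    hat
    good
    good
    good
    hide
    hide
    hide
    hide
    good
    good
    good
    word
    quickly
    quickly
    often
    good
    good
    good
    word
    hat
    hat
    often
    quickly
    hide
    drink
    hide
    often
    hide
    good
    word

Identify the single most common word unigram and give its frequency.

Unigram frequencies (highest first):
  good: 10
  hide: 8
  word: 4
  often: 4
  hat: 4
  drink: 3
  … (1 more, each ≤ 3)

"good", 10 times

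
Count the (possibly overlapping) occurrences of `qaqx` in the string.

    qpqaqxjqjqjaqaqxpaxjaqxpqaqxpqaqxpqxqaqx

Sliding a length-4 window over the 40 characters (37 positions):
  position 3–6: qaqx
  position 13–16: qaqx
  position 25–28: qaqx
  position 30–33: qaqx
  position 37–40: qaqx

5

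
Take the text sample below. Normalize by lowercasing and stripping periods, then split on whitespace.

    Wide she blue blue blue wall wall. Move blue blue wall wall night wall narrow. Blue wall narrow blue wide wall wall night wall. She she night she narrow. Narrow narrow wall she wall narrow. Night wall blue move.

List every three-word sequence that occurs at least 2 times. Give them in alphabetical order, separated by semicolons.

blue blue wall; blue wall wall; wall narrow blue; wall night wall; wall wall night

Trigram counts meeting the condition (at least 2 times):
  blue blue wall: 2
  blue wall wall: 2
  wall narrow blue: 2
  wall night wall: 2
  wall wall night: 2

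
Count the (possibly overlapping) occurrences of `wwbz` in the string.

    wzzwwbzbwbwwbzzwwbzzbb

Sliding a length-4 window over the 22 characters (19 positions):
  position 4–7: wwbz
  position 11–14: wwbz
  position 16–19: wwbz

3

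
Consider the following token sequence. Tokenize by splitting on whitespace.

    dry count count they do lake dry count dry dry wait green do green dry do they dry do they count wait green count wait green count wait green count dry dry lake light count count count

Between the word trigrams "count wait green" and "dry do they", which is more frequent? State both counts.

"count wait green" (3 vs 2)

"count wait green": 3 occurrences
"dry do they": 2 occurrences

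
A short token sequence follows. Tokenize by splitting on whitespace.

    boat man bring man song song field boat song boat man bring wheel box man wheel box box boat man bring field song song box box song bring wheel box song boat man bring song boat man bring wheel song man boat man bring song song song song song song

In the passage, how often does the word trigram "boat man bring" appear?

Scanning the 48 overlapping trigram windows for "boat man bring":
  position 1–3: boat man bring
  position 10–12: boat man bring
  position 19–21: boat man bring
  position 32–34: boat man bring
  position 36–38: boat man bring
  position 42–44: boat man bring

6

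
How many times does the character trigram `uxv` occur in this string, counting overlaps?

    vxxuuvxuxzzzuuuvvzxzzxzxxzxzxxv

Sliding a length-3 window over the 31 characters (29 positions):
  (no match at any position)

0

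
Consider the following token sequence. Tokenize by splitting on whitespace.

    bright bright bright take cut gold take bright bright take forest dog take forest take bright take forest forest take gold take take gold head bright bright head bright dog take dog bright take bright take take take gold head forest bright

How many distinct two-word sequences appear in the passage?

21

42 tokens → 41 bigram windows in total.
Repeated bigrams (each contributes count−1 duplicates):
  bright take: 5
  bright bright: 4
  take bright: 3
  take forest: 3
  take gold: 3
  take take: 3
  dog take: 2
  forest take: 2
  … (3 more repeated)
20 duplicate windows → 41 − 20 = 21 distinct.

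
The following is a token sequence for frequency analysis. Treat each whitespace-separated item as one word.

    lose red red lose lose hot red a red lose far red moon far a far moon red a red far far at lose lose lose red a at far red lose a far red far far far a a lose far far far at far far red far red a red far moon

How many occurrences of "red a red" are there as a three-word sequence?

3

Scanning the 52 overlapping trigram windows for "red a red":
  position 7–9: red a red
  position 18–20: red a red
  position 50–52: red a red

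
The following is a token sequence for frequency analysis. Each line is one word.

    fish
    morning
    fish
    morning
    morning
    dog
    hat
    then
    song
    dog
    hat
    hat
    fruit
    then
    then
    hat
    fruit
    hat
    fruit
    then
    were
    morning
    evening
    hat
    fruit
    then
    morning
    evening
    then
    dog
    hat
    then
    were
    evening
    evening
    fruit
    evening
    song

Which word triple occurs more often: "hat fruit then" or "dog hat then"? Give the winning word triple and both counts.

"hat fruit then": 3 occurrences
"dog hat then": 2 occurrences

"hat fruit then" (3 vs 2)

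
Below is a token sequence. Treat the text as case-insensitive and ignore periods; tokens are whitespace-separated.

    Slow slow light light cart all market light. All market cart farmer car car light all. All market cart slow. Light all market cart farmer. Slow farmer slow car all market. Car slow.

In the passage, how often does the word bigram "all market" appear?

Scanning the 32 overlapping bigram windows for "all market":
  position 6–7: all market
  position 9–10: all market
  position 17–18: all market
  position 22–23: all market
  position 30–31: all market

5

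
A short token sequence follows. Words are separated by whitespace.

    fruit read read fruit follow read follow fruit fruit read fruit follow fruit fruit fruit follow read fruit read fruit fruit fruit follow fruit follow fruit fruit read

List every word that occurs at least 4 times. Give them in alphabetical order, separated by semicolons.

Unigram counts meeting the condition (at least 4 times):
  follow: 6
  fruit: 15
  read: 7

follow; fruit; read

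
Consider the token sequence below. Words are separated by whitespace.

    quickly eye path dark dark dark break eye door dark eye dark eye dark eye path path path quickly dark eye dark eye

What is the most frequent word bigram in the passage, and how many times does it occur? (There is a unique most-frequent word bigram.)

Bigram frequencies (highest first):
  dark eye: 5
  eye dark: 3
  eye path: 2
  dark dark: 2
  path path: 2
  quickly eye: 1
  … (7 more, each ≤ 1)

"dark eye", 5 times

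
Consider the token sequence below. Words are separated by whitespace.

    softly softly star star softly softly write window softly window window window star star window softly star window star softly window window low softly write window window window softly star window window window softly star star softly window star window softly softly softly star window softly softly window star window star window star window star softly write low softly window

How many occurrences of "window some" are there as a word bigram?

0

Scanning the 59 overlapping bigram windows for "window some":
  (none found)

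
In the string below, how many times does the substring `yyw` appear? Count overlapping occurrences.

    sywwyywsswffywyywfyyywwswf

3

Sliding a length-3 window over the 26 characters (24 positions):
  position 5–7: yyw
  position 15–17: yyw
  position 20–22: yyw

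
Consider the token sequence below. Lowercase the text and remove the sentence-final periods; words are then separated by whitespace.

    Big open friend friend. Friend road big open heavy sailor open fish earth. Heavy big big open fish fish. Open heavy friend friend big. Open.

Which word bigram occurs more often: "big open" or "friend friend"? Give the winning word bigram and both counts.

"big open" (4 vs 3)

"big open": 4 occurrences
"friend friend": 3 occurrences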